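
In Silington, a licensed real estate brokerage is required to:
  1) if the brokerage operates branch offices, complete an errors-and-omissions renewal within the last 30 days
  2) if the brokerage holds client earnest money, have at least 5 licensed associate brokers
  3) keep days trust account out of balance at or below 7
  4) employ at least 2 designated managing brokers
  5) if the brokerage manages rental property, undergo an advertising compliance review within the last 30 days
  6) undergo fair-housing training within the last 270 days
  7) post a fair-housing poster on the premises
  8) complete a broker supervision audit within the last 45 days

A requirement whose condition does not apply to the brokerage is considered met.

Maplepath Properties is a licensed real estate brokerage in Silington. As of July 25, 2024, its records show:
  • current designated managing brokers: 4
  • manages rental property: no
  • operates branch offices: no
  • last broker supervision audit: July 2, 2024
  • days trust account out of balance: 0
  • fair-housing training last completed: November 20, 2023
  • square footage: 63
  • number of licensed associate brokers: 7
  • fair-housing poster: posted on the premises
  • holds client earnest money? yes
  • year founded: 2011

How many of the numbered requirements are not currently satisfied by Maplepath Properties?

1. condition 'operates branch offices' does not hold → requirement n/a → met
2. condition 'holds client earnest money' holds; licensed associate brokers 7 ≥ 5 → met
3. days trust account out of balance 0 ≤ 7 → met
4. designated managing brokers 4 ≥ 2 → met
5. condition 'manages rental property' does not hold → requirement n/a → met
6. fair-housing training 248 days ago vs limit 270 → met
7. fair-housing poster present → met
8. broker supervision audit 23 days ago vs limit 45 → met
Not met: 0 of 8

0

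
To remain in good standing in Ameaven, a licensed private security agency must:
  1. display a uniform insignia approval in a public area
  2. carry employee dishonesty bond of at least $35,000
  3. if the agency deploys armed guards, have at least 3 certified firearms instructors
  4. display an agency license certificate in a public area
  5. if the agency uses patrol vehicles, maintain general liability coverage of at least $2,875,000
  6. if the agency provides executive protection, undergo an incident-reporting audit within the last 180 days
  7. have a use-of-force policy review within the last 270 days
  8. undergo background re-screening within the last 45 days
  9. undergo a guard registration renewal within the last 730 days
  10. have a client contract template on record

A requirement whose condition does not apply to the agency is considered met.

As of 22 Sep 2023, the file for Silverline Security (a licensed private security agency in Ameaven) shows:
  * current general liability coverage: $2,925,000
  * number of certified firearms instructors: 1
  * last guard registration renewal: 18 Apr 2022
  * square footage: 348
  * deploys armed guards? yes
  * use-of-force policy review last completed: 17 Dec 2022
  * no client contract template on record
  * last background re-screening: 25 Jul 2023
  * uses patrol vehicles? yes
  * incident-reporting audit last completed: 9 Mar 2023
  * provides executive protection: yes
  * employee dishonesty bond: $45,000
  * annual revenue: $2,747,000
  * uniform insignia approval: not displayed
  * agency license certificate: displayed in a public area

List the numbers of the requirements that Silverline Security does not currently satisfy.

1. uniform insignia approval absent → not met
2. employee dishonesty bond $45,000 ≥ $35,000 → met
3. condition 'deploys armed guards' holds; certified firearms instructors 1 < 3 → not met
4. agency license certificate present → met
5. condition 'uses patrol vehicles' holds; general liability coverage $2,925,000 ≥ $2,875,000 → met
6. condition 'provides executive protection' holds; incident-reporting audit 197 days ago vs limit 180 → not met
7. use-of-force policy review 279 days ago vs limit 270 → not met
8. background re-screening 59 days ago vs limit 45 → not met
9. guard registration renewal 522 days ago vs limit 730 → met
10. client contract template absent → not met
Not met: 1, 3, 6, 7, 8, 10

1, 3, 6, 7, 8, 10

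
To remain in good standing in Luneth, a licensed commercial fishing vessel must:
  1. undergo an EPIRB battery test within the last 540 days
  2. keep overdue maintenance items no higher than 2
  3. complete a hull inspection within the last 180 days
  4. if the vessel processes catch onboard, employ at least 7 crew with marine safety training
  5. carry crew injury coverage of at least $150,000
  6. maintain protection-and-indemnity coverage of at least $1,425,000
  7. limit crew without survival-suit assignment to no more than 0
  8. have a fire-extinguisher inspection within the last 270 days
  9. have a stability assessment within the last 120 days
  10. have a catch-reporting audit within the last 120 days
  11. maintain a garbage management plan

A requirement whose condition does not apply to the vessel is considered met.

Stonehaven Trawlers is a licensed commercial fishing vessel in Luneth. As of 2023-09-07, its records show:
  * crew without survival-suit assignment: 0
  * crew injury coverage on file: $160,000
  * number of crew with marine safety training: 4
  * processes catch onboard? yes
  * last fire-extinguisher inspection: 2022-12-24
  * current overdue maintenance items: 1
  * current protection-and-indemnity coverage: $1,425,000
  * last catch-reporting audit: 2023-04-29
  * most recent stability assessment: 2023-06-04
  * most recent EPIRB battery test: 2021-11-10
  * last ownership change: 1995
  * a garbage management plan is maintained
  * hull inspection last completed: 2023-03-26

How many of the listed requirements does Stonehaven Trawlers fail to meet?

3

1. EPIRB battery test 666 days ago vs limit 540 → not met
2. overdue maintenance items 1 ≤ 2 → met
3. hull inspection 165 days ago vs limit 180 → met
4. condition 'processes catch onboard' holds; crew with marine safety training 4 < 7 → not met
5. crew injury coverage $160,000 ≥ $150,000 → met
6. protection-and-indemnity coverage $1,425,000 ≥ $1,425,000 → met
7. crew without survival-suit assignment 0 ≤ 0 → met
8. fire-extinguisher inspection 257 days ago vs limit 270 → met
9. stability assessment 95 days ago vs limit 120 → met
10. catch-reporting audit 131 days ago vs limit 120 → not met
11. garbage management plan present → met
Not met: 3 of 11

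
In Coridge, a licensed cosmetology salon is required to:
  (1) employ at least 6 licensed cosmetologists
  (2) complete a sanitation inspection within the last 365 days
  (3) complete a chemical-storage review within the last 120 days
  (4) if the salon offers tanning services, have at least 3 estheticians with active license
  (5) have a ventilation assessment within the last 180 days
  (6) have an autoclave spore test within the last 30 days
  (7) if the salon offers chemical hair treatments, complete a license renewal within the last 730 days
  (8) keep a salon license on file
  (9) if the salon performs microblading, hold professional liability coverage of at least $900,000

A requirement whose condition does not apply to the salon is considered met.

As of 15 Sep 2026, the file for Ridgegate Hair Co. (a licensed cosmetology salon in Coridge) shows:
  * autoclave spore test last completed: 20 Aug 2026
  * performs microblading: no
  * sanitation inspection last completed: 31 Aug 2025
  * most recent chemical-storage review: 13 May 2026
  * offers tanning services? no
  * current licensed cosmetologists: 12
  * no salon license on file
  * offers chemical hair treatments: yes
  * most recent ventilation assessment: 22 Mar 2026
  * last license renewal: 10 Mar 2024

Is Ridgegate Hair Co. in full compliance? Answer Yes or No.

1. licensed cosmetologists 12 ≥ 6 → met
2. sanitation inspection 380 days ago vs limit 365 → not met
3. chemical-storage review 125 days ago vs limit 120 → not met
4. condition 'offers tanning services' does not hold → requirement n/a → met
5. ventilation assessment 177 days ago vs limit 180 → met
6. autoclave spore test 26 days ago vs limit 30 → met
7. condition 'offers chemical hair treatments' holds; license renewal 919 days ago vs limit 730 → not met
8. salon license absent → not met
9. condition 'performs microblading' does not hold → requirement n/a → met
Not met: 2, 3, 7, 8

No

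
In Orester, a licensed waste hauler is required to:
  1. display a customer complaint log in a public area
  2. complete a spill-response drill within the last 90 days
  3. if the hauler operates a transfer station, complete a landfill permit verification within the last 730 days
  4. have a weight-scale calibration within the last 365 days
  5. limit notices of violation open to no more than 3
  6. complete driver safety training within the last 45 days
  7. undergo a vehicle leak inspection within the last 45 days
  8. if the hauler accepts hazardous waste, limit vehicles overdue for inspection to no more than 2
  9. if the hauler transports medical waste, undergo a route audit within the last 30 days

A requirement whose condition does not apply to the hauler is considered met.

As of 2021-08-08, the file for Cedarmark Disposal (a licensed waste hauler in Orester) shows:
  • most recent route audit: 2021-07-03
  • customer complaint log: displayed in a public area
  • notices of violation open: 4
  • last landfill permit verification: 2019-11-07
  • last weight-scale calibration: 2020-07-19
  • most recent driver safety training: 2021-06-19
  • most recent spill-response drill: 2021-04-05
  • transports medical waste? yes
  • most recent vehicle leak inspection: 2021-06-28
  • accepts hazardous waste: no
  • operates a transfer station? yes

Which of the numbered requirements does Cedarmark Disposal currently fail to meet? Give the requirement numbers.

2, 4, 5, 6, 9

1. customer complaint log present → met
2. spill-response drill 125 days ago vs limit 90 → not met
3. condition 'operates a transfer station' holds; landfill permit verification 640 days ago vs limit 730 → met
4. weight-scale calibration 385 days ago vs limit 365 → not met
5. notices of violation open 4 > 3 → not met
6. driver safety training 50 days ago vs limit 45 → not met
7. vehicle leak inspection 41 days ago vs limit 45 → met
8. condition 'accepts hazardous waste' does not hold → requirement n/a → met
9. condition 'transports medical waste' holds; route audit 36 days ago vs limit 30 → not met
Not met: 2, 4, 5, 6, 9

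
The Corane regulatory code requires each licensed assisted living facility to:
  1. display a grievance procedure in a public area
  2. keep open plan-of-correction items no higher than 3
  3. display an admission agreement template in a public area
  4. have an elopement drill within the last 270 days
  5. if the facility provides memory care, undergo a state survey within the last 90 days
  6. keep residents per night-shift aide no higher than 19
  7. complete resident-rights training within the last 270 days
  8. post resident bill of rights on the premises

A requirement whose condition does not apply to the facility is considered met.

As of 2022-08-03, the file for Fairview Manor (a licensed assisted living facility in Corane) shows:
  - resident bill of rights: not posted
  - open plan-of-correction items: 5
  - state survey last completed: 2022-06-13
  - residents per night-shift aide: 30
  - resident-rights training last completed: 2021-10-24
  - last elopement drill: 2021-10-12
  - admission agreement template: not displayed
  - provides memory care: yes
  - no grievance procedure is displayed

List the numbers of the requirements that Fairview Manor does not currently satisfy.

1, 2, 3, 4, 6, 7, 8

1. grievance procedure absent → not met
2. open plan-of-correction items 5 > 3 → not met
3. admission agreement template absent → not met
4. elopement drill 295 days ago vs limit 270 → not met
5. condition 'provides memory care' holds; state survey 51 days ago vs limit 90 → met
6. residents per night-shift aide 30 > 19 → not met
7. resident-rights training 283 days ago vs limit 270 → not met
8. resident bill of rights absent → not met
Not met: 1, 2, 3, 4, 6, 7, 8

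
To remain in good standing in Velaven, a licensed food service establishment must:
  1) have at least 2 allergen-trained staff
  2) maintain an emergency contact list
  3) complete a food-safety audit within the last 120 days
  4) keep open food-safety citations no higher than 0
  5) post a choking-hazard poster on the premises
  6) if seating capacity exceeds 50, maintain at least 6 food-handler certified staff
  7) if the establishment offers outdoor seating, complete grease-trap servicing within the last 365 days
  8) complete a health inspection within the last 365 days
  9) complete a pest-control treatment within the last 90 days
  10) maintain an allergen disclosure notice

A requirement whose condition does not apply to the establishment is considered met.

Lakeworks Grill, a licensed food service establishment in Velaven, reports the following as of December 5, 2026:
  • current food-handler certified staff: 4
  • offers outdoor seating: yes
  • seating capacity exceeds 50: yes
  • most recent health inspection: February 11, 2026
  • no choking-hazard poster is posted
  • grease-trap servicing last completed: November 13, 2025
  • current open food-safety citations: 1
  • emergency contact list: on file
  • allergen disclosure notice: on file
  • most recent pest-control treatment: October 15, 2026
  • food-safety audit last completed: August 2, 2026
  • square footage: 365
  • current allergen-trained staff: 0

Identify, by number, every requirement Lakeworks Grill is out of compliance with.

1, 3, 4, 5, 6, 7

1. allergen-trained staff 0 < 2 → not met
2. emergency contact list present → met
3. food-safety audit 125 days ago vs limit 120 → not met
4. open food-safety citations 1 > 0 → not met
5. choking-hazard poster absent → not met
6. condition 'seating capacity exceeds 50' holds; food-handler certified staff 4 < 6 → not met
7. condition 'offers outdoor seating' holds; grease-trap servicing 387 days ago vs limit 365 → not met
8. health inspection 297 days ago vs limit 365 → met
9. pest-control treatment 51 days ago vs limit 90 → met
10. allergen disclosure notice present → met
Not met: 1, 3, 4, 5, 6, 7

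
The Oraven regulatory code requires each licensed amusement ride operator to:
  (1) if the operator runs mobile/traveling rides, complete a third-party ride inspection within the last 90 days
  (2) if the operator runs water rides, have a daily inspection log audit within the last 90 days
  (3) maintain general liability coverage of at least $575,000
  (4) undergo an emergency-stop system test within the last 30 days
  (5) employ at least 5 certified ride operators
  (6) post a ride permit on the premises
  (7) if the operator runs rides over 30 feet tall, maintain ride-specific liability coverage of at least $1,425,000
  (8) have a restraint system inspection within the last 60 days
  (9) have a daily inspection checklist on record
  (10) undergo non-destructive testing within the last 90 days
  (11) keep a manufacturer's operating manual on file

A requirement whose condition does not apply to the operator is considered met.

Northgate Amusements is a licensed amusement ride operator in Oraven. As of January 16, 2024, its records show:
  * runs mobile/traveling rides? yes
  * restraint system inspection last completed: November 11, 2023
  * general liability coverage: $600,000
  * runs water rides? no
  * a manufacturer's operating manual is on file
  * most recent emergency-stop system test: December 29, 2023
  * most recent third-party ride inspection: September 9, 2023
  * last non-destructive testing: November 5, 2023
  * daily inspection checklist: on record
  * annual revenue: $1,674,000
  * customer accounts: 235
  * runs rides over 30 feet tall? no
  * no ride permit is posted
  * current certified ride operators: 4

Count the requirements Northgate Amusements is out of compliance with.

4

1. condition 'runs mobile/traveling rides' holds; third-party ride inspection 129 days ago vs limit 90 → not met
2. condition 'runs water rides' does not hold → requirement n/a → met
3. general liability coverage $600,000 ≥ $575,000 → met
4. emergency-stop system test 18 days ago vs limit 30 → met
5. certified ride operators 4 < 5 → not met
6. ride permit absent → not met
7. condition 'runs rides over 30 feet tall' does not hold → requirement n/a → met
8. restraint system inspection 66 days ago vs limit 60 → not met
9. daily inspection checklist present → met
10. non-destructive testing 72 days ago vs limit 90 → met
11. manufacturer's operating manual present → met
Not met: 4 of 11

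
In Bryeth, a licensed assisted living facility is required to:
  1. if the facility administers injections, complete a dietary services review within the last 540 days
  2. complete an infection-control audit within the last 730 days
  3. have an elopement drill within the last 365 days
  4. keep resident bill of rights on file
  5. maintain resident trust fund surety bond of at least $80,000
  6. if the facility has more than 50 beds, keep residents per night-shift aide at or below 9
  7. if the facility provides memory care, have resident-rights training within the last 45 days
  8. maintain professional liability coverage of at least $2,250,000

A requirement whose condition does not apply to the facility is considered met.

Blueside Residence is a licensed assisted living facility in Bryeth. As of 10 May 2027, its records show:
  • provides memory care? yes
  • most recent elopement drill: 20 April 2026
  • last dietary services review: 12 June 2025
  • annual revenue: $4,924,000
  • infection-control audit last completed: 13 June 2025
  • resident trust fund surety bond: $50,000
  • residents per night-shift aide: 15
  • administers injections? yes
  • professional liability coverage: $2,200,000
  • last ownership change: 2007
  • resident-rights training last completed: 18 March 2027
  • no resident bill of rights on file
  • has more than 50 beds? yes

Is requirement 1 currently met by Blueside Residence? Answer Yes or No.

No

1. condition 'administers injections' holds; dietary services review 697 days ago vs limit 540 → not met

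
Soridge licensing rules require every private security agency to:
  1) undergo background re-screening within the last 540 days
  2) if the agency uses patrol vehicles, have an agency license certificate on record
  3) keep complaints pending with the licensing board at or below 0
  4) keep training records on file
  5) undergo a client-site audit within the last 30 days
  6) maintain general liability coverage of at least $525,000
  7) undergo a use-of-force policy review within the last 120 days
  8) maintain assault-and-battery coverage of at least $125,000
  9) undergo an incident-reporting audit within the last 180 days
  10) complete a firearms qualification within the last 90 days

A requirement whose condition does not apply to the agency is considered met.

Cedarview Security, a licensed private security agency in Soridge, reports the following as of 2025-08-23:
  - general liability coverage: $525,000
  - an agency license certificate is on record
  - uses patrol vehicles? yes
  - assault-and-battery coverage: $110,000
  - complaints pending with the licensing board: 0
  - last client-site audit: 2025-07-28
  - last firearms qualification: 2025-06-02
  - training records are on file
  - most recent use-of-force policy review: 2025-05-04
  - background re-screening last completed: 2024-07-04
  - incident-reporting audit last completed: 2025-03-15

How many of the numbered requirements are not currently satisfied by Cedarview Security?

1

1. background re-screening 415 days ago vs limit 540 → met
2. condition 'uses patrol vehicles' holds; agency license certificate present → met
3. complaints pending with the licensing board 0 ≤ 0 → met
4. training records present → met
5. client-site audit 26 days ago vs limit 30 → met
6. general liability coverage $525,000 ≥ $525,000 → met
7. use-of-force policy review 111 days ago vs limit 120 → met
8. assault-and-battery coverage $110,000 < $125,000 → not met
9. incident-reporting audit 161 days ago vs limit 180 → met
10. firearms qualification 82 days ago vs limit 90 → met
Not met: 1 of 10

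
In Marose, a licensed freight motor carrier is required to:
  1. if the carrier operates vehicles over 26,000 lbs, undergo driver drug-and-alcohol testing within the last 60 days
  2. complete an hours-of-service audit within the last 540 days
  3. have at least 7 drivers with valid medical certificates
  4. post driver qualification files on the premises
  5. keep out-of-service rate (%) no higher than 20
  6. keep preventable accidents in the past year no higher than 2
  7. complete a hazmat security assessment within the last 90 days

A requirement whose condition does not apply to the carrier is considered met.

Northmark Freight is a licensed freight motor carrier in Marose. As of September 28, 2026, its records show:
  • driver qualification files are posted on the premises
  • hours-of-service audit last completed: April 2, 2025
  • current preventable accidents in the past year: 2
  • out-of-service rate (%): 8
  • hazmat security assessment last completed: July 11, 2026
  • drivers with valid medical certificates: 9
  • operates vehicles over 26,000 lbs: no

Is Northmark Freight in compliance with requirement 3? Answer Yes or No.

3. drivers with valid medical certificates 9 ≥ 7 → met

Yes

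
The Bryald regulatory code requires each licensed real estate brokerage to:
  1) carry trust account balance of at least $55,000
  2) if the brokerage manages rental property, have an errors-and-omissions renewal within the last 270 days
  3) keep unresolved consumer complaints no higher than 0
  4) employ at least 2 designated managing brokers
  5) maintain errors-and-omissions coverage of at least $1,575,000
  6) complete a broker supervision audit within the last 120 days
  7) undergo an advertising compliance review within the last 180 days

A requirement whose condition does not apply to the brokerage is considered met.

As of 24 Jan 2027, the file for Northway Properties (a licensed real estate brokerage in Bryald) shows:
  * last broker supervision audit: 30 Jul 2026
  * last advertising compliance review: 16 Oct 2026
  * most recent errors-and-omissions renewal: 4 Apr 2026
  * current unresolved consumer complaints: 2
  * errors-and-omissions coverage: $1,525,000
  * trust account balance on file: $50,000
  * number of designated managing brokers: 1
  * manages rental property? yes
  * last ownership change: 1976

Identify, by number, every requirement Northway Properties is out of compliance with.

1. trust account balance $50,000 < $55,000 → not met
2. condition 'manages rental property' holds; errors-and-omissions renewal 295 days ago vs limit 270 → not met
3. unresolved consumer complaints 2 > 0 → not met
4. designated managing brokers 1 < 2 → not met
5. errors-and-omissions coverage $1,525,000 < $1,575,000 → not met
6. broker supervision audit 178 days ago vs limit 120 → not met
7. advertising compliance review 100 days ago vs limit 180 → met
Not met: 1, 2, 3, 4, 5, 6

1, 2, 3, 4, 5, 6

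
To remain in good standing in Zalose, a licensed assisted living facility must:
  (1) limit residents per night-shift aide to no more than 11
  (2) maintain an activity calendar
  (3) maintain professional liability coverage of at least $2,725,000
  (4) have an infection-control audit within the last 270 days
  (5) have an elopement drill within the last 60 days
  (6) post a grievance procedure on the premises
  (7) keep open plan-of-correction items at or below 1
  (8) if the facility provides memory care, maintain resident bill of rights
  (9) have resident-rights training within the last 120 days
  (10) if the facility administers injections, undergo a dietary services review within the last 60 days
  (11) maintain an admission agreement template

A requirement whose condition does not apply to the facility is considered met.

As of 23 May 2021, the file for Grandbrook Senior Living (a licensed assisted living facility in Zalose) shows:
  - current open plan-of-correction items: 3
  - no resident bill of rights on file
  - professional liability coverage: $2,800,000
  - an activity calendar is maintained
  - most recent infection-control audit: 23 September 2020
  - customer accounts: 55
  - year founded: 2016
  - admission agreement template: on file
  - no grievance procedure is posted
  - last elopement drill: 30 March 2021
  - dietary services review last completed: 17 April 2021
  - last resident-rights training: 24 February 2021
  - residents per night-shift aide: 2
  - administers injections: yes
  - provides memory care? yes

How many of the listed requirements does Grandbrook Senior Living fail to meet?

1. residents per night-shift aide 2 ≤ 11 → met
2. activity calendar present → met
3. professional liability coverage $2,800,000 ≥ $2,725,000 → met
4. infection-control audit 242 days ago vs limit 270 → met
5. elopement drill 54 days ago vs limit 60 → met
6. grievance procedure absent → not met
7. open plan-of-correction items 3 > 1 → not met
8. condition 'provides memory care' holds; resident bill of rights absent → not met
9. resident-rights training 88 days ago vs limit 120 → met
10. condition 'administers injections' holds; dietary services review 36 days ago vs limit 60 → met
11. admission agreement template present → met
Not met: 3 of 11

3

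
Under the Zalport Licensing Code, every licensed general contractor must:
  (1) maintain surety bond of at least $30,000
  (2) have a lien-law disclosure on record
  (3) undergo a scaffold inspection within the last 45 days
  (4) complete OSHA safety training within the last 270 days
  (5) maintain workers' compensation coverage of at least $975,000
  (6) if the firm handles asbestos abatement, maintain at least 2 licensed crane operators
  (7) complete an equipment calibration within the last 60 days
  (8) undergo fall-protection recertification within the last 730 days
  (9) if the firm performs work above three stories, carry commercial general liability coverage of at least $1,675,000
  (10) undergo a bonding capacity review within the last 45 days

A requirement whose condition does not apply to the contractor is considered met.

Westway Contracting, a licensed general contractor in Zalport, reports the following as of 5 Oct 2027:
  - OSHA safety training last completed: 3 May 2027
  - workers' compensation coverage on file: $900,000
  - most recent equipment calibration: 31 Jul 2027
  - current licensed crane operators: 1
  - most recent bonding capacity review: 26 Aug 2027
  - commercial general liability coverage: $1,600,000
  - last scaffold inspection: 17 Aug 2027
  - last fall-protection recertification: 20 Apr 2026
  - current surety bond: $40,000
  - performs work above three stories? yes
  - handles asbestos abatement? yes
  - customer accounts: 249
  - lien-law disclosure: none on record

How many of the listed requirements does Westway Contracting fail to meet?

6

1. surety bond $40,000 ≥ $30,000 → met
2. lien-law disclosure absent → not met
3. scaffold inspection 49 days ago vs limit 45 → not met
4. OSHA safety training 155 days ago vs limit 270 → met
5. workers' compensation coverage $900,000 < $975,000 → not met
6. condition 'handles asbestos abatement' holds; licensed crane operators 1 < 2 → not met
7. equipment calibration 66 days ago vs limit 60 → not met
8. fall-protection recertification 533 days ago vs limit 730 → met
9. condition 'performs work above three stories' holds; commercial general liability coverage $1,600,000 < $1,675,000 → not met
10. bonding capacity review 40 days ago vs limit 45 → met
Not met: 6 of 10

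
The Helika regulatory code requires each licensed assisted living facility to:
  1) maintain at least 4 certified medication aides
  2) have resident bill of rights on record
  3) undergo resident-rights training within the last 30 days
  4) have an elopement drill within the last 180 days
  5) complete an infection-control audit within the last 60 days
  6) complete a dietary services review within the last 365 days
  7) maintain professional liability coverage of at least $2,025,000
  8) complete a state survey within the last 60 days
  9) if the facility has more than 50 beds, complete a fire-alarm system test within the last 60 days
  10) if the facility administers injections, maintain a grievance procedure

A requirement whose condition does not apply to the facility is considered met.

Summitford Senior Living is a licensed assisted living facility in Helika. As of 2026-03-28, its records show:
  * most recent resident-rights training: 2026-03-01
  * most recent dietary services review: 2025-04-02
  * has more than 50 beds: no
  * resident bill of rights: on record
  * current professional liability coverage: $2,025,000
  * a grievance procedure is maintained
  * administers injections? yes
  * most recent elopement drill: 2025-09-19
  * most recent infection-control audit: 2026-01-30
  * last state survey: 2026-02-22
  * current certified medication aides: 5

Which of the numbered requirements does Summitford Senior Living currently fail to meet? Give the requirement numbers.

1. certified medication aides 5 ≥ 4 → met
2. resident bill of rights present → met
3. resident-rights training 27 days ago vs limit 30 → met
4. elopement drill 190 days ago vs limit 180 → not met
5. infection-control audit 57 days ago vs limit 60 → met
6. dietary services review 360 days ago vs limit 365 → met
7. professional liability coverage $2,025,000 ≥ $2,025,000 → met
8. state survey 34 days ago vs limit 60 → met
9. condition 'has more than 50 beds' does not hold → requirement n/a → met
10. condition 'administers injections' holds; grievance procedure present → met
Not met: 4

4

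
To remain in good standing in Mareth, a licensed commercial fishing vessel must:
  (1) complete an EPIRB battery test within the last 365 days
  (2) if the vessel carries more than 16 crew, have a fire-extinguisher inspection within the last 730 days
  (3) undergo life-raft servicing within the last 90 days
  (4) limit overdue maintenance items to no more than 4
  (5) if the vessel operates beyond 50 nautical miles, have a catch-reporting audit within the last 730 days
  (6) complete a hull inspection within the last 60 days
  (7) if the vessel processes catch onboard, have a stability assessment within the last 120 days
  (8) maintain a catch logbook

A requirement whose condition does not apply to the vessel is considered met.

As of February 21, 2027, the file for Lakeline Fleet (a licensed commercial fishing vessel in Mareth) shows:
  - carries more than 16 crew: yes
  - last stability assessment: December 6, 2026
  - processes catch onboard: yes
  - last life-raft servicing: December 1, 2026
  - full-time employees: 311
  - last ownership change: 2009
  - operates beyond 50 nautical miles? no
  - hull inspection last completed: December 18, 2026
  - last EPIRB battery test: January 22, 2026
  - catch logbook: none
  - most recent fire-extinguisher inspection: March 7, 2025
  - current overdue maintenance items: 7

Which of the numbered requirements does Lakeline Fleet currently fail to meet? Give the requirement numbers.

1, 4, 6, 8

1. EPIRB battery test 395 days ago vs limit 365 → not met
2. condition 'carries more than 16 crew' holds; fire-extinguisher inspection 716 days ago vs limit 730 → met
3. life-raft servicing 82 days ago vs limit 90 → met
4. overdue maintenance items 7 > 4 → not met
5. condition 'operates beyond 50 nautical miles' does not hold → requirement n/a → met
6. hull inspection 65 days ago vs limit 60 → not met
7. condition 'processes catch onboard' holds; stability assessment 77 days ago vs limit 120 → met
8. catch logbook absent → not met
Not met: 1, 4, 6, 8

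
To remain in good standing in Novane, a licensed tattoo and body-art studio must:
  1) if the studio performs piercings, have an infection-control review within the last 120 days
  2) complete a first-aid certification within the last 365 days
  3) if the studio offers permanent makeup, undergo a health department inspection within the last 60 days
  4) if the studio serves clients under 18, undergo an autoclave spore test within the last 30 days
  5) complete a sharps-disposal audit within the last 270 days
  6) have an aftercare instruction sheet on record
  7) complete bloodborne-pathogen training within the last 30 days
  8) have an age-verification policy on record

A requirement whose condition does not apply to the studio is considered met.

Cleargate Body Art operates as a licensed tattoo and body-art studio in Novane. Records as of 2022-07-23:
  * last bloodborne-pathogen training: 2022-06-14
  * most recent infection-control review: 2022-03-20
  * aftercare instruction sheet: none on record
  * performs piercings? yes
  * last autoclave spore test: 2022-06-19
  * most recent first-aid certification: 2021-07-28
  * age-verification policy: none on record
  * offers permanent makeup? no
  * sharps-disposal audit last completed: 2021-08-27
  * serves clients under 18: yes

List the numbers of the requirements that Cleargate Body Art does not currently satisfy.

1, 4, 5, 6, 7, 8

1. condition 'performs piercings' holds; infection-control review 125 days ago vs limit 120 → not met
2. first-aid certification 360 days ago vs limit 365 → met
3. condition 'offers permanent makeup' does not hold → requirement n/a → met
4. condition 'serves clients under 18' holds; autoclave spore test 34 days ago vs limit 30 → not met
5. sharps-disposal audit 330 days ago vs limit 270 → not met
6. aftercare instruction sheet absent → not met
7. bloodborne-pathogen training 39 days ago vs limit 30 → not met
8. age-verification policy absent → not met
Not met: 1, 4, 5, 6, 7, 8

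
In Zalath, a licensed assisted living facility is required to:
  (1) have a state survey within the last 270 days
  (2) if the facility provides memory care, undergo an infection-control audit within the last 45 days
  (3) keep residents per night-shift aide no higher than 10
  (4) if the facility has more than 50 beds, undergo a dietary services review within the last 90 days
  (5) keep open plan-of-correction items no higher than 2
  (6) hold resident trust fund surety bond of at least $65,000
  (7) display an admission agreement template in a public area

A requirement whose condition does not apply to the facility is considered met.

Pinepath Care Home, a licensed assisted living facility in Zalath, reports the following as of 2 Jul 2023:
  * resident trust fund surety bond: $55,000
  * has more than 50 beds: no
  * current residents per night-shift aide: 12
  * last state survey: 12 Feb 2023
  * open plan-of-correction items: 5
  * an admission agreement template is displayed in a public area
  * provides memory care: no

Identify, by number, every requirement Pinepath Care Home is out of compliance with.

1. state survey 140 days ago vs limit 270 → met
2. condition 'provides memory care' does not hold → requirement n/a → met
3. residents per night-shift aide 12 > 10 → not met
4. condition 'has more than 50 beds' does not hold → requirement n/a → met
5. open plan-of-correction items 5 > 2 → not met
6. resident trust fund surety bond $55,000 < $65,000 → not met
7. admission agreement template present → met
Not met: 3, 5, 6

3, 5, 6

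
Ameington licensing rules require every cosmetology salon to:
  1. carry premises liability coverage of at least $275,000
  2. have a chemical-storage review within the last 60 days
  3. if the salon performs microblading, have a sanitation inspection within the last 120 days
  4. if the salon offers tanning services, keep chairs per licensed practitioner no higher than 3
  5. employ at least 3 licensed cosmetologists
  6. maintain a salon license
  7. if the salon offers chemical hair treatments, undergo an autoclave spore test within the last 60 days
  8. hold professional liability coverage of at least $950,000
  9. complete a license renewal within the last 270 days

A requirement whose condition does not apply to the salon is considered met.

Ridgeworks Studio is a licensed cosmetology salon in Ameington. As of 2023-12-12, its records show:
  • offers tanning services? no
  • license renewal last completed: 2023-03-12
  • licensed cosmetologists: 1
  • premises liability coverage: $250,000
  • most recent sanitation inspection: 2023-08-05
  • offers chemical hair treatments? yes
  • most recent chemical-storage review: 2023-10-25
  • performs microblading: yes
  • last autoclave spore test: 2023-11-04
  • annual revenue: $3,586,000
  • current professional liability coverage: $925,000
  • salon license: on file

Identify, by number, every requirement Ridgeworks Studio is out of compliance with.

1, 3, 5, 8, 9

1. premises liability coverage $250,000 < $275,000 → not met
2. chemical-storage review 48 days ago vs limit 60 → met
3. condition 'performs microblading' holds; sanitation inspection 129 days ago vs limit 120 → not met
4. condition 'offers tanning services' does not hold → requirement n/a → met
5. licensed cosmetologists 1 < 3 → not met
6. salon license present → met
7. condition 'offers chemical hair treatments' holds; autoclave spore test 38 days ago vs limit 60 → met
8. professional liability coverage $925,000 < $950,000 → not met
9. license renewal 275 days ago vs limit 270 → not met
Not met: 1, 3, 5, 8, 9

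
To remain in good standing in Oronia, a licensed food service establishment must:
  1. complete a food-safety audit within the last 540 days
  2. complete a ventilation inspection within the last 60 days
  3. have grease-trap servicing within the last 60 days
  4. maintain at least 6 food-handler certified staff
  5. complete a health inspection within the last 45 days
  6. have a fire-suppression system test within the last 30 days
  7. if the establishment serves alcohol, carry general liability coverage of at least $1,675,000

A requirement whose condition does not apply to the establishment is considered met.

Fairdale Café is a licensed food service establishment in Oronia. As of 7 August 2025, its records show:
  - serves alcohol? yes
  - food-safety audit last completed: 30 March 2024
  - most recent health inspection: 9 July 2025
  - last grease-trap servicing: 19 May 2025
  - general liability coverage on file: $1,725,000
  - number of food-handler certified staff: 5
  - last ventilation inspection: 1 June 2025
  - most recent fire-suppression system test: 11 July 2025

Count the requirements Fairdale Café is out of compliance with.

3

1. food-safety audit 495 days ago vs limit 540 → met
2. ventilation inspection 67 days ago vs limit 60 → not met
3. grease-trap servicing 80 days ago vs limit 60 → not met
4. food-handler certified staff 5 < 6 → not met
5. health inspection 29 days ago vs limit 45 → met
6. fire-suppression system test 27 days ago vs limit 30 → met
7. condition 'serves alcohol' holds; general liability coverage $1,725,000 ≥ $1,675,000 → met
Not met: 3 of 7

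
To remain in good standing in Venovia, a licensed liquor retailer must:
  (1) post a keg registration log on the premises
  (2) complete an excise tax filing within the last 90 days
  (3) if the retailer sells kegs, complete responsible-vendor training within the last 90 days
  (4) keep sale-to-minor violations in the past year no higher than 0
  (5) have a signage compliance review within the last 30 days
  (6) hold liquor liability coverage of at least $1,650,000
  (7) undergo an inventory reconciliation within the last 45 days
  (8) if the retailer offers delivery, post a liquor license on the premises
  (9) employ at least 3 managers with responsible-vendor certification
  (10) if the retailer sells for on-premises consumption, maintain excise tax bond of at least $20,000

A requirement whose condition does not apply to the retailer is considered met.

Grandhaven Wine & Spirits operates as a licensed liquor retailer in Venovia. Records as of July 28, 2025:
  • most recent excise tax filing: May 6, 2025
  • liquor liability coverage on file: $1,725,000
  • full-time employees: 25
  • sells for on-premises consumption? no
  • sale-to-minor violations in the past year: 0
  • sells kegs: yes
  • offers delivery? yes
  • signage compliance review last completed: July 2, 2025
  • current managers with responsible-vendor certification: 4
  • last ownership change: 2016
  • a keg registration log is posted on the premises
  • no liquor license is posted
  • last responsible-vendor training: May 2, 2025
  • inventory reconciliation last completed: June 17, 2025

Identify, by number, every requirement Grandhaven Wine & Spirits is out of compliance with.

8

1. keg registration log present → met
2. excise tax filing 83 days ago vs limit 90 → met
3. condition 'sells kegs' holds; responsible-vendor training 87 days ago vs limit 90 → met
4. sale-to-minor violations in the past year 0 ≤ 0 → met
5. signage compliance review 26 days ago vs limit 30 → met
6. liquor liability coverage $1,725,000 ≥ $1,650,000 → met
7. inventory reconciliation 41 days ago vs limit 45 → met
8. condition 'offers delivery' holds; liquor license absent → not met
9. managers with responsible-vendor certification 4 ≥ 3 → met
10. condition 'sells for on-premises consumption' does not hold → requirement n/a → met
Not met: 8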